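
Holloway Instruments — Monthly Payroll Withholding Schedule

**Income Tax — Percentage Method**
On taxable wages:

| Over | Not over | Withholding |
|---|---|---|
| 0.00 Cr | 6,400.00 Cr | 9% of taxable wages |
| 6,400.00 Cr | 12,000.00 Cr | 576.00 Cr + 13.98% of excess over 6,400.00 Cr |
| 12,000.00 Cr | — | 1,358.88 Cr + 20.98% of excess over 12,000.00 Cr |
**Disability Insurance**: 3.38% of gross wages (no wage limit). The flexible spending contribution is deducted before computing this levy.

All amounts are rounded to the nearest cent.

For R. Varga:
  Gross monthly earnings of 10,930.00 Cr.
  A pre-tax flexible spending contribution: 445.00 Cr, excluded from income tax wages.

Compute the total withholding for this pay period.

1,501.47 Cr

Income Tax: taxable = 10,930.00 Cr − 445.00 Cr = 10,485.00 Cr
  576.00 Cr + 13.98% × (10,485.00 Cr − 6,400.00 Cr) = 576.00 Cr + 13.98% × 4,085.00 Cr = 1,147.08 Cr
Disability Insurance: 3.38% × 10,485.00 Cr = 354.39 Cr
Total: 1,147.08 Cr + 354.39 Cr = 1,501.47 Cr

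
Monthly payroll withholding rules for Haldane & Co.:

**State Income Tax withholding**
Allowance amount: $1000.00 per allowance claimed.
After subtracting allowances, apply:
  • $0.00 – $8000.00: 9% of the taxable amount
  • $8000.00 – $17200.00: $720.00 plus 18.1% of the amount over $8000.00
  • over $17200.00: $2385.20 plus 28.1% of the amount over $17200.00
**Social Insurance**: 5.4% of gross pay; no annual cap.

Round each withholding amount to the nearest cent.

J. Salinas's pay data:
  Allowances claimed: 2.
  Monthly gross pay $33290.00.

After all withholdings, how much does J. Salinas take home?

$25147.85

State Income Tax: taxable = $33290.00 − 2×$1000.00 = $31290.00
  $2385.20 + 28.1% × ($31290.00 − $17200.00) = $2385.20 + 28.1% × $14090.00 = $6344.49
Social Insurance: 5.4% × $33290.00 = $1797.66
Total withheld: $6344.49 + $1797.66 = $8142.15
Net pay: $33290.00 − $8142.15 = $25147.85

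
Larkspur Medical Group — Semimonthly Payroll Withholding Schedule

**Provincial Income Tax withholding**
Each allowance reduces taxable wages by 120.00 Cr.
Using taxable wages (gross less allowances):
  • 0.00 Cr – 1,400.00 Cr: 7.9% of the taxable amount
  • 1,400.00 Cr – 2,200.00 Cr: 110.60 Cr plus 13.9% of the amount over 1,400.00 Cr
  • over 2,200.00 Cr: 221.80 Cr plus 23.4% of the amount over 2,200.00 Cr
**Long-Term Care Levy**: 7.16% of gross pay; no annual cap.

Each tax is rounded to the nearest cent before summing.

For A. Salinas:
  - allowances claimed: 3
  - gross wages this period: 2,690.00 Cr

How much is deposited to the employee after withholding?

2,245.18 Cr

Provincial Income Tax: taxable = 2,690.00 Cr − 3×120.00 Cr = 2,330.00 Cr
  221.80 Cr + 23.4% × (2,330.00 Cr − 2,200.00 Cr) = 221.80 Cr + 23.4% × 130.00 Cr = 252.22 Cr
Long-Term Care Levy: 7.16% × 2,690.00 Cr = 192.60 Cr
Total withheld: 252.22 Cr + 192.60 Cr = 444.82 Cr
Net pay: 2,690.00 Cr − 444.82 Cr = 2,245.18 Cr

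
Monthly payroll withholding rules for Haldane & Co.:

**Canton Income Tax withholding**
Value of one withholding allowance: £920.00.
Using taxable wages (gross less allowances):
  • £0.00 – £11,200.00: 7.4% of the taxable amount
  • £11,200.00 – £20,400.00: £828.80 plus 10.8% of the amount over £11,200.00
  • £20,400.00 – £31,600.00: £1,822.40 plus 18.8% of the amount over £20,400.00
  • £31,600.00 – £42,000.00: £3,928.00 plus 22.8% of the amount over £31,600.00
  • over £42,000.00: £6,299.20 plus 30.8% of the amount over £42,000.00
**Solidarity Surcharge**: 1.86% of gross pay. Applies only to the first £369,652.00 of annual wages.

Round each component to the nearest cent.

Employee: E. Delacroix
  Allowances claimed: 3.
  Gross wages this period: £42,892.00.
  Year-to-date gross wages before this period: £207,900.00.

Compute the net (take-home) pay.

Canton Income Tax: taxable = £42,892.00 − 3×£920.00 = £40,132.00
  £3,928.00 + 22.8% × (£40,132.00 − £31,600.00) = £3,928.00 + 22.8% × £8,532.00 = £5,873.30
Solidarity Surcharge: 1.86% × £42,892.00 = £797.79
Total withheld: £5,873.30 + £797.79 = £6,671.09
Net pay: £42,892.00 − £6,671.09 = £36,220.91

£36,220.91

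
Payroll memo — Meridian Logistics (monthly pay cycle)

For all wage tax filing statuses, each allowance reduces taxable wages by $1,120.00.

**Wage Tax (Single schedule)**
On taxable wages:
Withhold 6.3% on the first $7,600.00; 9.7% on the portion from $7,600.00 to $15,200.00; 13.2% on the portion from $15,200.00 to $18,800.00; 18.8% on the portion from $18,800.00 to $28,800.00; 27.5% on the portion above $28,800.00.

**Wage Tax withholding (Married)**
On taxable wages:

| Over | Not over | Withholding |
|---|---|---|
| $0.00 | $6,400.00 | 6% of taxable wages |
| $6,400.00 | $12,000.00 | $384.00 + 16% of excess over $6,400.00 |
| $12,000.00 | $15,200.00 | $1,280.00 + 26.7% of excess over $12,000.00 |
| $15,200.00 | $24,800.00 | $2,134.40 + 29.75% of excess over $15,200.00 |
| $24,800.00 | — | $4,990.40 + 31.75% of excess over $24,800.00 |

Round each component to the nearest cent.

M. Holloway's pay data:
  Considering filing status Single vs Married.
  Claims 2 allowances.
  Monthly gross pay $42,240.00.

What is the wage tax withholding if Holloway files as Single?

Wage Tax (Single): taxable = $42,240.00 − 2×$1,120.00 = $40,000.00
  $3,571.20 + 27.5% × ($40,000.00 − $28,800.00) = $3,571.20 + 27.5% × $11,200.00 = $6,651.20

$6,651.20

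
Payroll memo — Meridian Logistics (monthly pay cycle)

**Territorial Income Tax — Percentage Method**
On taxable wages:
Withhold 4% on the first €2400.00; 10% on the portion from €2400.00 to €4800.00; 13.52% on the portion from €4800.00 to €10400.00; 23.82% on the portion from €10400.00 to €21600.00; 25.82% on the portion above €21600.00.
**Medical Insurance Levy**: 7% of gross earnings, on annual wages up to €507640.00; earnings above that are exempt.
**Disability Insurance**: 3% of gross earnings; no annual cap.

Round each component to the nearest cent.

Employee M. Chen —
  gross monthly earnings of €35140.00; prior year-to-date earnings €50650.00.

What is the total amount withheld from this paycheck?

€10770.99

Territorial Income Tax: taxable = €35140.00
  €3760.96 + 25.82% × (€35140.00 − €21600.00) = €3760.96 + 25.82% × €13540.00 = €7256.99
Medical Insurance Levy: 7% × €35140.00 = €2459.80
Disability Insurance: 3% × €35140.00 = €1054.20
Total: €7256.99 + €2459.80 + €1054.20 = €10770.99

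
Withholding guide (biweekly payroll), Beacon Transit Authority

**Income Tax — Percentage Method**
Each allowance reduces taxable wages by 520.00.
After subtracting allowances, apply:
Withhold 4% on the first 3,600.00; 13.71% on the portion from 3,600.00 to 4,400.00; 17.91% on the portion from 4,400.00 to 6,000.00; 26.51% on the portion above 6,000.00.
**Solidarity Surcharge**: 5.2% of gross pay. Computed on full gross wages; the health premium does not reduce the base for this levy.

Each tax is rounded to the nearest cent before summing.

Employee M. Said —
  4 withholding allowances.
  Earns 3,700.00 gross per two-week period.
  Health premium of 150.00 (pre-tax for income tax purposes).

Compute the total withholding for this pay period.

251.20

Income Tax: taxable = 3,700.00 − 150.00 − 4×520.00 = 1,470.00
  4% × 1,470.00 = 58.80
Solidarity Surcharge: 5.2% × 3,700.00 = 192.40
Total: 58.80 + 192.40 = 251.20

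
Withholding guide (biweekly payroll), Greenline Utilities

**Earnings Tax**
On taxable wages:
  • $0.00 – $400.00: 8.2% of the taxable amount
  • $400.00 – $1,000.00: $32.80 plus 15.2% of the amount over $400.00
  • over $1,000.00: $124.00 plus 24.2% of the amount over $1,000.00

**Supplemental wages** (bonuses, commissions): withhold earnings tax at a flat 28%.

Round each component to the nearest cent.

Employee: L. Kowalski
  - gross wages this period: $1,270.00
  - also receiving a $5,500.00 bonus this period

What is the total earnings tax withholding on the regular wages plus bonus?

Earnings Tax: taxable = $1,270.00
  $124.00 + 24.2% × ($1,270.00 − $1,000.00) = $124.00 + 24.2% × $270.00 = $189.34
Supplemental (28% flat on bonus): 28% × $5,500.00 = $1,540.00
Total earnings tax: $189.34 + $1,540.00 = $1,729.34

$1,729.34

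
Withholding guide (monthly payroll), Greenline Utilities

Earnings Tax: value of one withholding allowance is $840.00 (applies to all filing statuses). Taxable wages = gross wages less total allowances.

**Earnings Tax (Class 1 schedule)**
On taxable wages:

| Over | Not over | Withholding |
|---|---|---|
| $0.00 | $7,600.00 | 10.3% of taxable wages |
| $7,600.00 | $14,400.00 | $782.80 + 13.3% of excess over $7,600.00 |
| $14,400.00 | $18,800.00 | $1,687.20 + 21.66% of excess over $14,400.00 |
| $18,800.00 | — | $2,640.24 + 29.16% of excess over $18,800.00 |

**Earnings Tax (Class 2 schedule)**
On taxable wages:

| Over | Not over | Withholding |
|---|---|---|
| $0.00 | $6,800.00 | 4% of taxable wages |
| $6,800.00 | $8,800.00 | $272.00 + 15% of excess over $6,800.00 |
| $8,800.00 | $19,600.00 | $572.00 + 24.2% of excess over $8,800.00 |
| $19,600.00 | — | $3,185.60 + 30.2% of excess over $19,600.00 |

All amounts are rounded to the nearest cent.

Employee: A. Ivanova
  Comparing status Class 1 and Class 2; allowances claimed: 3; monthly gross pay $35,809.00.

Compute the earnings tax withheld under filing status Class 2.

Earnings Tax (Class 2): taxable = $35,809.00 − 3×$840.00 = $33,289.00
  $3,185.60 + 30.2% × ($33,289.00 − $19,600.00) = $3,185.60 + 30.2% × $13,689.00 = $7,319.68

$7,319.68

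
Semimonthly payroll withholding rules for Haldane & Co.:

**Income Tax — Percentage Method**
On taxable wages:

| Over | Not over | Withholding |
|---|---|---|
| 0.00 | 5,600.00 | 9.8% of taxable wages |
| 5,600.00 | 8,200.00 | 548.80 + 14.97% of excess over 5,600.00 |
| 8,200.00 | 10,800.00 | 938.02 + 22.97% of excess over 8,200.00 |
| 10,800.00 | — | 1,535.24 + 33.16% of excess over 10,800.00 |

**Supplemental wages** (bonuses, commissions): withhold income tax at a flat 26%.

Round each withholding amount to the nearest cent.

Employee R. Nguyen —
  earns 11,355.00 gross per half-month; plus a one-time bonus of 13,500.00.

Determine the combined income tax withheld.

5,229.28

Income Tax: taxable = 11,355.00
  1,535.24 + 33.16% × (11,355.00 − 10,800.00) = 1,535.24 + 33.16% × 555.00 = 1,719.28
Supplemental (26% flat on bonus): 26% × 13,500.00 = 3,510.00
Total income tax: 1,719.28 + 3,510.00 = 5,229.28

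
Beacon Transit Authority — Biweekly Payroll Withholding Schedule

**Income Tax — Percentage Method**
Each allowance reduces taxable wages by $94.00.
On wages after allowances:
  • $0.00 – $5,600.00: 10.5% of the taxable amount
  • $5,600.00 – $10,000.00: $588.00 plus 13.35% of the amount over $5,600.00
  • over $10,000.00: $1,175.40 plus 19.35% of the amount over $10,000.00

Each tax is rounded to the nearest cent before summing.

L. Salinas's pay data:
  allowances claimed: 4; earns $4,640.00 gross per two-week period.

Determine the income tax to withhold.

$447.72

Income Tax: taxable = $4,640.00 − 4×$94.00 = $4,264.00
  10.5% × $4,264.00 = $447.72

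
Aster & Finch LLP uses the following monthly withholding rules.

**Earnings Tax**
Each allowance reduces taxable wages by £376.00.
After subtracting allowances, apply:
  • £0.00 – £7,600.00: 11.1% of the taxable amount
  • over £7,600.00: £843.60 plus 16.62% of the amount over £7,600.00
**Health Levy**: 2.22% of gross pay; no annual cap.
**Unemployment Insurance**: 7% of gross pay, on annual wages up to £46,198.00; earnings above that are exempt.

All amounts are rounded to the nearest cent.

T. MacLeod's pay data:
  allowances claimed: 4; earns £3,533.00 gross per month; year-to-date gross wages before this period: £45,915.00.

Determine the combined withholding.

Earnings Tax: taxable = £3,533.00 − 4×£376.00 = £2,029.00
  11.1% × £2,029.00 = £225.22
Health Levy: 2.22% × £3,533.00 = £78.43
Unemployment Insurance: cap £46,198.00 − YTD £45,915.00 = £283.00 subject; 7% × £283.00 = £19.81
Total: £225.22 + £78.43 + £19.81 = £323.46

£323.46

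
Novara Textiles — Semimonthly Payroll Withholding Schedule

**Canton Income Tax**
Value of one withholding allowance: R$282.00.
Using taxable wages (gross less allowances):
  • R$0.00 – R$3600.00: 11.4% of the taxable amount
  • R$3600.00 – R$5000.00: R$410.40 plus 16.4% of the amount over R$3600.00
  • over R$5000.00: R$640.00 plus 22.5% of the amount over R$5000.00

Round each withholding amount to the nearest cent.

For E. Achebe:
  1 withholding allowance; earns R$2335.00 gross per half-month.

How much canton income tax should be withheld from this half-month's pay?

R$234.04

Canton Income Tax: taxable = R$2335.00 − 1×R$282.00 = R$2053.00
  11.4% × R$2053.00 = R$234.04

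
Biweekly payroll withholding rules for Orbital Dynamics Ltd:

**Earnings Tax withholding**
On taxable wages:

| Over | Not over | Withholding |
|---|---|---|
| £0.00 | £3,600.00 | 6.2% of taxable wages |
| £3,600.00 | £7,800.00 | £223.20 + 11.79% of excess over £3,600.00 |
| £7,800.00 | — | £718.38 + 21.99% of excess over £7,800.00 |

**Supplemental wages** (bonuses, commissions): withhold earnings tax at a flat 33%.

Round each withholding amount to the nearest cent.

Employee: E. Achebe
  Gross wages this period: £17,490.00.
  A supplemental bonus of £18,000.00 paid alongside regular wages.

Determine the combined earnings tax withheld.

£8,789.21

Earnings Tax: taxable = £17,490.00
  £718.38 + 21.99% × (£17,490.00 − £7,800.00) = £718.38 + 21.99% × £9,690.00 = £2,849.21
Supplemental (33% flat on bonus): 33% × £18,000.00 = £5,940.00
Total earnings tax: £2,849.21 + £5,940.00 = £8,789.21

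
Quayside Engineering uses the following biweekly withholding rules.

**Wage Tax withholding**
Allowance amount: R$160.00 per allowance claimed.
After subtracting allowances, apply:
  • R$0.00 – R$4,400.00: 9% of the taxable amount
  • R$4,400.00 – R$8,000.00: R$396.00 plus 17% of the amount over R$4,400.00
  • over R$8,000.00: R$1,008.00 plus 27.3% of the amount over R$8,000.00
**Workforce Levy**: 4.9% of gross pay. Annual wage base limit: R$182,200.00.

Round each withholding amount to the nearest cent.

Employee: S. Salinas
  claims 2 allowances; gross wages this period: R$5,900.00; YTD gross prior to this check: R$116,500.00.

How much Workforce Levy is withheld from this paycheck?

Workforce Levy: 4.9% × R$5,900.00 = R$289.10

R$289.10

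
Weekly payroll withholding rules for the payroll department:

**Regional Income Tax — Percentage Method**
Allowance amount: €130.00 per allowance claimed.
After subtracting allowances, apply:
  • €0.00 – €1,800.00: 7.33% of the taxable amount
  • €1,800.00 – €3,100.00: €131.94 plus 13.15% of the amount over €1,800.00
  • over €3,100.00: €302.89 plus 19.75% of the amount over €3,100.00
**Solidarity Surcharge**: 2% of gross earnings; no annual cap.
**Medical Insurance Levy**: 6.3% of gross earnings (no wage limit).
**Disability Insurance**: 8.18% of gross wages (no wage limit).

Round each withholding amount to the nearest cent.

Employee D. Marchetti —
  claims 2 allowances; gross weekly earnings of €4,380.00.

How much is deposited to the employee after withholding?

€3,153.84

Regional Income Tax: taxable = €4,380.00 − 2×€130.00 = €4,120.00
  €302.89 + 19.75% × (€4,120.00 − €3,100.00) = €302.89 + 19.75% × €1,020.00 = €504.34
Solidarity Surcharge: 2% × €4,380.00 = €87.60
Medical Insurance Levy: 6.3% × €4,380.00 = €275.94
Disability Insurance: 8.18% × €4,380.00 = €358.28
Total withheld: €504.34 + €87.60 + €275.94 + €358.28 = €1,226.16
Net pay: €4,380.00 − €1,226.16 = €3,153.84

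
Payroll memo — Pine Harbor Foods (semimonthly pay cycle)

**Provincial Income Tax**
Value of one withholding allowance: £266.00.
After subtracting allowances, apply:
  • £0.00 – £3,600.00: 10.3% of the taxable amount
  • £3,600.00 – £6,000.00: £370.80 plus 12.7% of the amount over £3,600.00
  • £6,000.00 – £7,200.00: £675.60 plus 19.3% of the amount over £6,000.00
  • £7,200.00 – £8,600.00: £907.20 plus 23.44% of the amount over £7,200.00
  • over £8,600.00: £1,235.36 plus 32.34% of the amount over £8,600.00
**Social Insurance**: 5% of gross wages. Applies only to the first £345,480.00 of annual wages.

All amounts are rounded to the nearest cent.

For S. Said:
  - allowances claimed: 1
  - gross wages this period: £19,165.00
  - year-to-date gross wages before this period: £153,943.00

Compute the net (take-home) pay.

£13,640.69

Provincial Income Tax: taxable = £19,165.00 − 1×£266.00 = £18,899.00
  £1,235.36 + 32.34% × (£18,899.00 − £8,600.00) = £1,235.36 + 32.34% × £10,299.00 = £4,566.06
Social Insurance: 5% × £19,165.00 = £958.25
Total withheld: £4,566.06 + £958.25 = £5,524.31
Net pay: £19,165.00 − £5,524.31 = £13,640.69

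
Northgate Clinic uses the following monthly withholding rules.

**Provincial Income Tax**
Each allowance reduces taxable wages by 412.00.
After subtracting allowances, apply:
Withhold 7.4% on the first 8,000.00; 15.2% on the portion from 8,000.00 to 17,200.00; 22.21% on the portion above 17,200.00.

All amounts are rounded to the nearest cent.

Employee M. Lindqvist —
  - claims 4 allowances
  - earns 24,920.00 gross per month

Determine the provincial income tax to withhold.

3,338.99

Provincial Income Tax: taxable = 24,920.00 − 4×412.00 = 23,272.00
  1,990.40 + 22.21% × (23,272.00 − 17,200.00) = 1,990.40 + 22.21% × 6,072.00 = 3,338.99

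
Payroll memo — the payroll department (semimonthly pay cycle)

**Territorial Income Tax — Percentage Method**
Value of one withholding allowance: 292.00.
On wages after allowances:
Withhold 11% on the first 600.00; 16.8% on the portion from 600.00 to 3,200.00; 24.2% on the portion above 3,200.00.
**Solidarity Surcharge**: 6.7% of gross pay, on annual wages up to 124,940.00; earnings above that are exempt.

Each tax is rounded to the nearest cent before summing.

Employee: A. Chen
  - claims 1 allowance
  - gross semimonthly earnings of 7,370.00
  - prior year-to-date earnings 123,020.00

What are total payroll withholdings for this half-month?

1,569.92

Territorial Income Tax: taxable = 7,370.00 − 1×292.00 = 7,078.00
  502.80 + 24.2% × (7,078.00 − 3,200.00) = 502.80 + 24.2% × 3,878.00 = 1,441.28
Solidarity Surcharge: cap 124,940.00 − YTD 123,020.00 = 1,920.00 subject; 6.7% × 1,920.00 = 128.64
Total: 1,441.28 + 128.64 = 1,569.92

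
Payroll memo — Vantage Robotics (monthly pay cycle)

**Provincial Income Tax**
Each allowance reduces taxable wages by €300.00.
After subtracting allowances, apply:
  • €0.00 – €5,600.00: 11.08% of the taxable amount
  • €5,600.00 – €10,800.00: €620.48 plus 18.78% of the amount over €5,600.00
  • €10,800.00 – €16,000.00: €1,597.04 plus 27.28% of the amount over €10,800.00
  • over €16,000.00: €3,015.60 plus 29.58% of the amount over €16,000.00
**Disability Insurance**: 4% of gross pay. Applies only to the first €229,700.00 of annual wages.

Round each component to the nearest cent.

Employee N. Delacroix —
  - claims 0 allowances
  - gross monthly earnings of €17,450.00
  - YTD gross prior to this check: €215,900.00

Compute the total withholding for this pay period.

€3,996.51

Provincial Income Tax: taxable = €17,450.00
  €3,015.60 + 29.58% × (€17,450.00 − €16,000.00) = €3,015.60 + 29.58% × €1,450.00 = €3,444.51
Disability Insurance: cap €229,700.00 − YTD €215,900.00 = €13,800.00 subject; 4% × €13,800.00 = €552.00
Total: €3,444.51 + €552.00 = €3,996.51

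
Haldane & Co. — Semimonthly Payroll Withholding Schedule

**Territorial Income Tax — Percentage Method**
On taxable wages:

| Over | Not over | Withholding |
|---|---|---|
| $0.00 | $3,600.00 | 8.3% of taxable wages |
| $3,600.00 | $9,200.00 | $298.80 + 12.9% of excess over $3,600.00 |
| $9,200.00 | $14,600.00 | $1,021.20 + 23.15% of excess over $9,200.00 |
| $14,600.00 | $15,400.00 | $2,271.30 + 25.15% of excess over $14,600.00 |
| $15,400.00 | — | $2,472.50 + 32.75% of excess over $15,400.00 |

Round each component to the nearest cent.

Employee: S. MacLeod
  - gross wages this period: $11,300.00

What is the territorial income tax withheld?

Territorial Income Tax: taxable = $11,300.00
  $1,021.20 + 23.15% × ($11,300.00 − $9,200.00) = $1,021.20 + 23.15% × $2,100.00 = $1,507.35

$1,507.35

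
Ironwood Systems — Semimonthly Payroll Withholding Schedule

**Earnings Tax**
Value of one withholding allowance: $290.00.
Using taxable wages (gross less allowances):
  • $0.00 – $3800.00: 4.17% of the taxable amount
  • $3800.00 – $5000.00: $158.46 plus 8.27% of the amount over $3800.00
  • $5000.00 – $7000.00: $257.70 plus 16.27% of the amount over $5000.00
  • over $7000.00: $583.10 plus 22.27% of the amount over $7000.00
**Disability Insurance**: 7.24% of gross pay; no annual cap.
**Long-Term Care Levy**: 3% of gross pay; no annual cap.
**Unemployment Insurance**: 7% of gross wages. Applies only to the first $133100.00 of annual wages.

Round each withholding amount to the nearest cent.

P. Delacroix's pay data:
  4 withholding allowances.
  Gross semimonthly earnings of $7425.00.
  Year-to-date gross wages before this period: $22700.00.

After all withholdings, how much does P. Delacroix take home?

$5681.41

Earnings Tax: taxable = $7425.00 − 4×$290.00 = $6265.00
  $257.70 + 16.27% × ($6265.00 − $5000.00) = $257.70 + 16.27% × $1265.00 = $463.52
Disability Insurance: 7.24% × $7425.00 = $537.57
Long-Term Care Levy: 3% × $7425.00 = $222.75
Unemployment Insurance: 7% × $7425.00 = $519.75
Total withheld: $463.52 + $537.57 + $222.75 + $519.75 = $1743.59
Net pay: $7425.00 − $1743.59 = $5681.41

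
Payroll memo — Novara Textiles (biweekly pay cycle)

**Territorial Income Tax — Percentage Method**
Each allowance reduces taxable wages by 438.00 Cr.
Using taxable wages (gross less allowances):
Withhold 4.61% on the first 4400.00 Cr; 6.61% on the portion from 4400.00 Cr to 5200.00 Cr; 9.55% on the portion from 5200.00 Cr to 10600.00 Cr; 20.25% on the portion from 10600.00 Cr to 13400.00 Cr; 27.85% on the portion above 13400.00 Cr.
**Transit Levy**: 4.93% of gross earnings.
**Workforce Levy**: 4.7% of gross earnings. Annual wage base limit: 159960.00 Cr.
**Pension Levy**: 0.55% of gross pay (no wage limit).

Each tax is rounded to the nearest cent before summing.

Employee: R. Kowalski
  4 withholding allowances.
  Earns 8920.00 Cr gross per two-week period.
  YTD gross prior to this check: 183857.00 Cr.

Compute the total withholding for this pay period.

932.48 Cr

Territorial Income Tax: taxable = 8920.00 Cr − 4×438.00 Cr = 7168.00 Cr
  255.72 Cr + 9.55% × (7168.00 Cr − 5200.00 Cr) = 255.72 Cr + 9.55% × 1968.00 Cr = 443.66 Cr
Transit Levy: 4.93% × 8920.00 Cr = 439.76 Cr
Workforce Levy: YTD 183857.00 Cr ≥ cap 159960.00 Cr → 0.00 Cr
Pension Levy: 0.55% × 8920.00 Cr = 49.06 Cr
Total: 443.66 Cr + 439.76 Cr + 0.00 Cr + 49.06 Cr = 932.48 Cr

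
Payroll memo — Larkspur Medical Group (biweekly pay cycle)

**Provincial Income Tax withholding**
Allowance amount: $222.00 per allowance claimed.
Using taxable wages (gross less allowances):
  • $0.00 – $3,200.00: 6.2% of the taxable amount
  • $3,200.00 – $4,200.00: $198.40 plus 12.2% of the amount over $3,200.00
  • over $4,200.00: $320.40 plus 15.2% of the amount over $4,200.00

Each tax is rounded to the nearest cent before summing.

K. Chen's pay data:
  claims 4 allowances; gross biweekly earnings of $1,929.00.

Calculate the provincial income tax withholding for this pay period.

Provincial Income Tax: taxable = $1,929.00 − 4×$222.00 = $1,041.00
  6.2% × $1,041.00 = $64.54

$64.54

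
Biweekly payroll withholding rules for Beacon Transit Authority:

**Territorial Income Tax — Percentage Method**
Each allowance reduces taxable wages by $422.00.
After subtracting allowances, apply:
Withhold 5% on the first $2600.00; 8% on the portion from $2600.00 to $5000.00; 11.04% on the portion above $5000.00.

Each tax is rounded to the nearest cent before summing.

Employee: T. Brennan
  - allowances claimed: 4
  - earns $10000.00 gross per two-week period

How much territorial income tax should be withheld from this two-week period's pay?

$687.64

Territorial Income Tax: taxable = $10000.00 − 4×$422.00 = $8312.00
  $322.00 + 11.04% × ($8312.00 − $5000.00) = $322.00 + 11.04% × $3312.00 = $687.64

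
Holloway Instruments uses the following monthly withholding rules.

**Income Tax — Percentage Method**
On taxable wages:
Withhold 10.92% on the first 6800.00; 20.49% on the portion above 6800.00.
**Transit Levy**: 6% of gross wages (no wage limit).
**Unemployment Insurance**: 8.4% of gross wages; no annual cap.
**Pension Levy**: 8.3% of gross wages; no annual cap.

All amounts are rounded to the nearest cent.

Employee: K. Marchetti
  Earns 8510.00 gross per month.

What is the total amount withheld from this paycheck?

Income Tax: taxable = 8510.00
  742.56 + 20.49% × (8510.00 − 6800.00) = 742.56 + 20.49% × 1710.00 = 1092.94
Transit Levy: 6% × 8510.00 = 510.60
Unemployment Insurance: 8.4% × 8510.00 = 714.84
Pension Levy: 8.3% × 8510.00 = 706.33
Total: 1092.94 + 510.60 + 714.84 + 706.33 = 3024.71

3024.71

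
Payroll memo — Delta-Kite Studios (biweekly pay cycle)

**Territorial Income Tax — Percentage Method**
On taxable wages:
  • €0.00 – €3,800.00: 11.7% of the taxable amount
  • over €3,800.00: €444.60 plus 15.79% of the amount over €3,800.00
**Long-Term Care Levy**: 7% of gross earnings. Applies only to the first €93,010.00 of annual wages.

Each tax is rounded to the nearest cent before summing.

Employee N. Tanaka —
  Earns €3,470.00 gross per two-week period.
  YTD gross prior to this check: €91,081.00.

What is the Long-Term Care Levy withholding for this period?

Long-Term Care Levy: cap €93,010.00 − YTD €91,081.00 = €1,929.00 subject; 7% × €1,929.00 = €135.03

€135.03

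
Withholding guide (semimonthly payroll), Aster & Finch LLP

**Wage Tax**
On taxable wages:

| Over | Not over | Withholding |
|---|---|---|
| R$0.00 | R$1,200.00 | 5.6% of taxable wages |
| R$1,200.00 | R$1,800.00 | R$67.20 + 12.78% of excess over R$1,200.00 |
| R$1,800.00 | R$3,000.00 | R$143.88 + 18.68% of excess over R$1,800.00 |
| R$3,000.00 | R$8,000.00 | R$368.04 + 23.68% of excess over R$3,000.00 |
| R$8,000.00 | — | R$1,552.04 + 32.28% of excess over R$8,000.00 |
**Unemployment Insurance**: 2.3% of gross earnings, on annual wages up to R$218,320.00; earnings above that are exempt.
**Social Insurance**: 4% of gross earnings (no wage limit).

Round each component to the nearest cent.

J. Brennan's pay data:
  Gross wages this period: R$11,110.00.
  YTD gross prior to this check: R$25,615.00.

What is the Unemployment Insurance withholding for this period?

R$255.53

Unemployment Insurance: 2.3% × R$11,110.00 = R$255.53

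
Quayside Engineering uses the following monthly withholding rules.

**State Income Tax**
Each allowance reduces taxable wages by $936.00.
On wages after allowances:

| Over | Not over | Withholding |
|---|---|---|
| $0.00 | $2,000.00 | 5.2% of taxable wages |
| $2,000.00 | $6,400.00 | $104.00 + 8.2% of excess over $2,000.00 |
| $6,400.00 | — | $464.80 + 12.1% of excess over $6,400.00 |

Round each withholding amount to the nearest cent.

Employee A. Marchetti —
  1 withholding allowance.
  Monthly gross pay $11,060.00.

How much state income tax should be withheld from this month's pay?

$915.40

State Income Tax: taxable = $11,060.00 − 1×$936.00 = $10,124.00
  $464.80 + 12.1% × ($10,124.00 − $6,400.00) = $464.80 + 12.1% × $3,724.00 = $915.40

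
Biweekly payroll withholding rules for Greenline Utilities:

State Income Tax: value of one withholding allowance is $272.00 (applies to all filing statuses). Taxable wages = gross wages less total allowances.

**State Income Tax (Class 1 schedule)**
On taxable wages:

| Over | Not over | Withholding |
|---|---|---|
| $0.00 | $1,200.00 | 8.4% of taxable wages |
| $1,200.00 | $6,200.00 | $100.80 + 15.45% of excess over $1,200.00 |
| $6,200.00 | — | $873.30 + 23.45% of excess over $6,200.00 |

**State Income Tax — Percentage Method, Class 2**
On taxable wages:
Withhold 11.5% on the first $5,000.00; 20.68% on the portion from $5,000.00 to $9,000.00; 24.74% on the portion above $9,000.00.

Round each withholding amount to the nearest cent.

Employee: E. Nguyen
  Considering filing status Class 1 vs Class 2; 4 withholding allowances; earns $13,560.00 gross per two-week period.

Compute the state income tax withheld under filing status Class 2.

State Income Tax (Class 2): taxable = $13,560.00 − 4×$272.00 = $12,472.00
  $1,402.20 + 24.74% × ($12,472.00 − $9,000.00) = $1,402.20 + 24.74% × $3,472.00 = $2,261.17

$2,261.17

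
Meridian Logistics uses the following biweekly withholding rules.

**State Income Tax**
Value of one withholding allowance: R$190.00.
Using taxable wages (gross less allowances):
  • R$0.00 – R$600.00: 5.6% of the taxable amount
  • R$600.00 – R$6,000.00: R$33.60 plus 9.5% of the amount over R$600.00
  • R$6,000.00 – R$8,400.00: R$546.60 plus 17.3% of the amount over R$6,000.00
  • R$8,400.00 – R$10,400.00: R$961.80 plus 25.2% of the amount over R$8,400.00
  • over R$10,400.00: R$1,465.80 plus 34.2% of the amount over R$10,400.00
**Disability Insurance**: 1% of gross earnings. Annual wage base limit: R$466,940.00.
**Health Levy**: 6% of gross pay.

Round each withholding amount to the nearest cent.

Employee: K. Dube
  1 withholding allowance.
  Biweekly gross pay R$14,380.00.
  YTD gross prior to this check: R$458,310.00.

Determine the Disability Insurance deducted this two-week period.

R$86.30

Disability Insurance: cap R$466,940.00 − YTD R$458,310.00 = R$8,630.00 subject; 1% × R$8,630.00 = R$86.30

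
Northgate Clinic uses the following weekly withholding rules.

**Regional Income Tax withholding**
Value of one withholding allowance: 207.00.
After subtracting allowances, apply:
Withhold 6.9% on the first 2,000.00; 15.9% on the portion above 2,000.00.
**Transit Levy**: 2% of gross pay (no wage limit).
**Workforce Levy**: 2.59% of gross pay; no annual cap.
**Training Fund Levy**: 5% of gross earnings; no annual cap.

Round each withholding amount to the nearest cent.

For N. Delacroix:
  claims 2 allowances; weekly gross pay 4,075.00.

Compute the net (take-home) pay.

Regional Income Tax: taxable = 4,075.00 − 2×207.00 = 3,661.00
  138.00 + 15.9% × (3,661.00 − 2,000.00) = 138.00 + 15.9% × 1,661.00 = 402.10
Transit Levy: 2% × 4,075.00 = 81.50
Workforce Levy: 2.59% × 4,075.00 = 105.54
Training Fund Levy: 5% × 4,075.00 = 203.75
Total withheld: 402.10 + 81.50 + 105.54 + 203.75 = 792.89
Net pay: 4,075.00 − 792.89 = 3,282.11

3,282.11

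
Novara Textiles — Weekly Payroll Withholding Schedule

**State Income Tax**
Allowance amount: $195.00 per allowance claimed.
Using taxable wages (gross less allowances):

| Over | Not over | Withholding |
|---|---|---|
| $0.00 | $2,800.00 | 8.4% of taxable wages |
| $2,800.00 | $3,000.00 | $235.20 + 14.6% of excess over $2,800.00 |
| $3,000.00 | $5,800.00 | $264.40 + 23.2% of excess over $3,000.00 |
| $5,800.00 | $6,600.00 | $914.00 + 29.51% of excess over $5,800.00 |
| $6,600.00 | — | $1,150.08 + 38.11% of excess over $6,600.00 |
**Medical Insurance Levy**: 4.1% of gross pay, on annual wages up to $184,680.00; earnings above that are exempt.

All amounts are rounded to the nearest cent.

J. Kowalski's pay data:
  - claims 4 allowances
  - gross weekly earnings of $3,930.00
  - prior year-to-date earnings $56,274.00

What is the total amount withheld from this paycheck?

$460.33

State Income Tax: taxable = $3,930.00 − 4×$195.00 = $3,150.00
  $264.40 + 23.2% × ($3,150.00 − $3,000.00) = $264.40 + 23.2% × $150.00 = $299.20
Medical Insurance Levy: 4.1% × $3,930.00 = $161.13
Total: $299.20 + $161.13 = $460.33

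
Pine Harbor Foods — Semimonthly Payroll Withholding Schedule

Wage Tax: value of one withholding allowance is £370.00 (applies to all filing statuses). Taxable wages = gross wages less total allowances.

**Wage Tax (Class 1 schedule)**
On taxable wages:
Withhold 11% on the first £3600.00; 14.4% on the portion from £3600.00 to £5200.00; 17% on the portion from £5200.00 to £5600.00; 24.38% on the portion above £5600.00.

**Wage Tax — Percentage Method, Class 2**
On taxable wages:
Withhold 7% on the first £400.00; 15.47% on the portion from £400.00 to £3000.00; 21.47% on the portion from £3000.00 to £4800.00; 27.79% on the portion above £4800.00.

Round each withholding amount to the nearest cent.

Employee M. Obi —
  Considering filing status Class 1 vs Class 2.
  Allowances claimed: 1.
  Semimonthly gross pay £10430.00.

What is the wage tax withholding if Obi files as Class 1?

Wage Tax (Class 1): taxable = £10430.00 − 1×£370.00 = £10060.00
  £694.40 + 24.38% × (£10060.00 − £5600.00) = £694.40 + 24.38% × £4460.00 = £1781.75

£1781.75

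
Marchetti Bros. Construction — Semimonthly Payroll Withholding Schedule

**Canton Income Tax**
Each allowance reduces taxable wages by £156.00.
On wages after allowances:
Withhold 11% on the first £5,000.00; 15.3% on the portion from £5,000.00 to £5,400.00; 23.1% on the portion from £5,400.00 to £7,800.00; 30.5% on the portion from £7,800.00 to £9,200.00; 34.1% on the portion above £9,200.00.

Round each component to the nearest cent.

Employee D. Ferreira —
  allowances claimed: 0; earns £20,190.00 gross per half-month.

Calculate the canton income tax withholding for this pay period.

Canton Income Tax: taxable = £20,190.00
  £1,592.60 + 34.1% × (£20,190.00 − £9,200.00) = £1,592.60 + 34.1% × £10,990.00 = £5,340.19

£5,340.19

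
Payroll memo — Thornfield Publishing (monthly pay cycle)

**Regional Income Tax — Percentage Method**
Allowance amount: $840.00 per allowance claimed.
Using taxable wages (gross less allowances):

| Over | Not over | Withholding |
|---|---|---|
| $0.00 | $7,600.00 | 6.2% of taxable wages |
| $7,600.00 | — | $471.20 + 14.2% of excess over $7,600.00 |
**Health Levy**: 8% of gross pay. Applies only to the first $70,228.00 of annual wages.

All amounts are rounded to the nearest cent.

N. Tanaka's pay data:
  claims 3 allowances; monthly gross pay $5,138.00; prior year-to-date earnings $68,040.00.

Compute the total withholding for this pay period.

Regional Income Tax: taxable = $5,138.00 − 3×$840.00 = $2,618.00
  6.2% × $2,618.00 = $162.32
Health Levy: cap $70,228.00 − YTD $68,040.00 = $2,188.00 subject; 8% × $2,188.00 = $175.04
Total: $162.32 + $175.04 = $337.36

$337.36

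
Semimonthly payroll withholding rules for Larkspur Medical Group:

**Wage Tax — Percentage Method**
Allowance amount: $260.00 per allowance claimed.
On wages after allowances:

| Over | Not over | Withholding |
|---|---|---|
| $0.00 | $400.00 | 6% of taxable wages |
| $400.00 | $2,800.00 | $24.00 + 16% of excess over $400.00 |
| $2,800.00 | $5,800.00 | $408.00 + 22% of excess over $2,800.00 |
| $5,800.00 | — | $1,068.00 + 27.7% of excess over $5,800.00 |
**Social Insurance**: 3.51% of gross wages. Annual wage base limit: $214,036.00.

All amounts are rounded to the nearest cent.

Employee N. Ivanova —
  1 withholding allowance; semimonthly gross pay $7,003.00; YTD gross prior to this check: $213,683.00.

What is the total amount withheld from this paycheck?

Wage Tax: taxable = $7,003.00 − 1×$260.00 = $6,743.00
  $1,068.00 + 27.7% × ($6,743.00 − $5,800.00) = $1,068.00 + 27.7% × $943.00 = $1,329.21
Social Insurance: cap $214,036.00 − YTD $213,683.00 = $353.00 subject; 3.51% × $353.00 = $12.39
Total: $1,329.21 + $12.39 = $1,341.60

$1,341.60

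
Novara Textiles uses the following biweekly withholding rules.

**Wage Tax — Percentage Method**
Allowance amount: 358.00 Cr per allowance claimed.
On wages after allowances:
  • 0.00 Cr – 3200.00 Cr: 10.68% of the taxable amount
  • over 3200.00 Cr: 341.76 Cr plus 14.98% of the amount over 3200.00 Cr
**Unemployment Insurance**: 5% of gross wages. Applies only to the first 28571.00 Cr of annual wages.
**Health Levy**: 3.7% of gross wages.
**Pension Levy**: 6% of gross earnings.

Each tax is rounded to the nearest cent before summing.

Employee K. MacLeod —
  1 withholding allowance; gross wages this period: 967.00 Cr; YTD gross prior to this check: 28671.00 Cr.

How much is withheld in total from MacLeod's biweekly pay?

Wage Tax: taxable = 967.00 Cr − 1×358.00 Cr = 609.00 Cr
  10.68% × 609.00 Cr = 65.04 Cr
Unemployment Insurance: YTD 28671.00 Cr ≥ cap 28571.00 Cr → 0.00 Cr
Health Levy: 3.7% × 967.00 Cr = 35.78 Cr
Pension Levy: 6% × 967.00 Cr = 58.02 Cr
Total: 65.04 Cr + 0.00 Cr + 35.78 Cr + 58.02 Cr = 158.84 Cr

158.84 Cr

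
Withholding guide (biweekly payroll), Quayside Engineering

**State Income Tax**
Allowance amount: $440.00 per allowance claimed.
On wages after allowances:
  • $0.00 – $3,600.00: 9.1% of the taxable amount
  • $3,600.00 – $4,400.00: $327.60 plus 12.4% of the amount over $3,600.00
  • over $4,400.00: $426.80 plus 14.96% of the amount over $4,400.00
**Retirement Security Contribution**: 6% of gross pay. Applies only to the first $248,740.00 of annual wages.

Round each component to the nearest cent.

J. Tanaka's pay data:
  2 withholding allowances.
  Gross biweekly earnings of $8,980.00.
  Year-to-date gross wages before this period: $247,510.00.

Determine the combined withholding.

$1,054.12

State Income Tax: taxable = $8,980.00 − 2×$440.00 = $8,100.00
  $426.80 + 14.96% × ($8,100.00 − $4,400.00) = $426.80 + 14.96% × $3,700.00 = $980.32
Retirement Security Contribution: cap $248,740.00 − YTD $247,510.00 = $1,230.00 subject; 6% × $1,230.00 = $73.80
Total: $980.32 + $73.80 = $1,054.12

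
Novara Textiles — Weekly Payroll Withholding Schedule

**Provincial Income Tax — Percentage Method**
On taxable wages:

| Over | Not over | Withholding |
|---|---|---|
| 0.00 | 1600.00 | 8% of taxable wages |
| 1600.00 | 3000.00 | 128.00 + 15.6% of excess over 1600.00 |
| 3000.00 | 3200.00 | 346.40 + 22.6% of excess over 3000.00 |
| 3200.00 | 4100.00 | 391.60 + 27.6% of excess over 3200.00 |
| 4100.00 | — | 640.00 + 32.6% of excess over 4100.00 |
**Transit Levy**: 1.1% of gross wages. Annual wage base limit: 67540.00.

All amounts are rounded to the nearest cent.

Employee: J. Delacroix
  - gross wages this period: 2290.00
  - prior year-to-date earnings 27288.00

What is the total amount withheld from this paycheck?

Provincial Income Tax: taxable = 2290.00
  128.00 + 15.6% × (2290.00 − 1600.00) = 128.00 + 15.6% × 690.00 = 235.64
Transit Levy: 1.1% × 2290.00 = 25.19
Total: 235.64 + 25.19 = 260.83

260.83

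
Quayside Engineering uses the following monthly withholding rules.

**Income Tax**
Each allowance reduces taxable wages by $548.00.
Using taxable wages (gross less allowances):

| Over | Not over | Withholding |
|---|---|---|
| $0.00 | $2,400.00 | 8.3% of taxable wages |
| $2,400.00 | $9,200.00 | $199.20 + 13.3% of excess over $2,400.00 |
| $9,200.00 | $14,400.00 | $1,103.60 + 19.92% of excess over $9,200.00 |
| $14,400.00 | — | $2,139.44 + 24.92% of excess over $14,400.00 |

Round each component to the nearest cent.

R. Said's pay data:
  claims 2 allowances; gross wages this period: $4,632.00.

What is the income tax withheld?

$350.29

Income Tax: taxable = $4,632.00 − 2×$548.00 = $3,536.00
  $199.20 + 13.3% × ($3,536.00 − $2,400.00) = $199.20 + 13.3% × $1,136.00 = $350.29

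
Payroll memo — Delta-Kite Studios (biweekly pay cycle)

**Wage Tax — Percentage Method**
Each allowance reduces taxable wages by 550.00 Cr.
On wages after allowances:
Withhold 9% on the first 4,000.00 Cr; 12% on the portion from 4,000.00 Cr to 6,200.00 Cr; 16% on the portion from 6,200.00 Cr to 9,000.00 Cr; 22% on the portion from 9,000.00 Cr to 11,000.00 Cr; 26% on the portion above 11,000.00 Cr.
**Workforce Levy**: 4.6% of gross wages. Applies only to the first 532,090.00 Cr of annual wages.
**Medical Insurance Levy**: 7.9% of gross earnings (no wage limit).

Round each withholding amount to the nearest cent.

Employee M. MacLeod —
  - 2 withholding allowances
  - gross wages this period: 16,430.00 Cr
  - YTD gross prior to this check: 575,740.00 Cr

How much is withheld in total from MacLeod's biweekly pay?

Wage Tax: taxable = 16,430.00 Cr − 2×550.00 Cr = 15,330.00 Cr
  1,512.00 Cr + 26% × (15,330.00 Cr − 11,000.00 Cr) = 1,512.00 Cr + 26% × 4,330.00 Cr = 2,637.80 Cr
Workforce Levy: YTD 575,740.00 Cr ≥ cap 532,090.00 Cr → 0.00 Cr
Medical Insurance Levy: 7.9% × 16,430.00 Cr = 1,297.97 Cr
Total: 2,637.80 Cr + 0.00 Cr + 1,297.97 Cr = 3,935.77 Cr

3,935.77 Cr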